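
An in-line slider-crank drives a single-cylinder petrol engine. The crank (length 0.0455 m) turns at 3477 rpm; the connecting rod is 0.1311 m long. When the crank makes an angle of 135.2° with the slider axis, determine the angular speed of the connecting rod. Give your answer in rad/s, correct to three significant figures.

92.5

ω = 364.1 rad/s (converted from 3477 rpm).
The rod makes angle φ with the slider axis where L sinφ = r sinθ; differentiating, L cosφ·φ̇ = r ω cosθ.
L cosφ = √(L² − r² sin²θ) = 0.12712 m.
|ω_rod| = r ω |cosθ| / √(L² − r² sin²θ) = 0.0455·364.1·0.70957/0.12712 = 92.476 rad/s.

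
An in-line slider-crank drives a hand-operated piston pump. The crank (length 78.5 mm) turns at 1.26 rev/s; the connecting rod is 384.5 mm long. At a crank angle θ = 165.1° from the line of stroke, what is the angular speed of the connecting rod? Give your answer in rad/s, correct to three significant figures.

ω = 7.917 rad/s (converted from 1.26 rev/s).
The rod makes angle φ with the slider axis where L sinφ = r sinθ; differentiating, L cosφ·φ̇ = r ω cosθ.
L cosφ = √(L² − r² sin²θ) = 0.38397 m.
|ω_rod| = r ω |cosθ| / √(L² − r² sin²θ) = 0.0785·7.917·0.96638/0.38397 = 1.5641 rad/s.

1.56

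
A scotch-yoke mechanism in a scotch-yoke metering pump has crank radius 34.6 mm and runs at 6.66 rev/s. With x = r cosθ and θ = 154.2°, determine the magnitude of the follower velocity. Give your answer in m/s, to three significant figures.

0.630

ω = 41.85 rad/s (from 6.66 rev/s).
x = r cosθ ⇒ ẋ = −rω sinθ.
|v| = rω|sinθ| = 0.0346·41.85·|sin 154.2°| = 0.63016 m/s.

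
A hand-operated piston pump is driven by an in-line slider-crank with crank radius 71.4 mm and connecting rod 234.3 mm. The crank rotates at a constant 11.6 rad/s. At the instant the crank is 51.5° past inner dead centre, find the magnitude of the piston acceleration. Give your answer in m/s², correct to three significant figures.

5.37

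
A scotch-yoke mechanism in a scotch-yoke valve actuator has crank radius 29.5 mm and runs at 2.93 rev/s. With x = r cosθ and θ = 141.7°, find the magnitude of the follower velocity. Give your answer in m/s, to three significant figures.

ω = 18.41 rad/s (from 2.93 rev/s).
x = r cosθ ⇒ ẋ = −rω sinθ.
|v| = rω|sinθ| = 0.0295·18.41·|sin 141.7°| = 0.33659 m/s.

0.337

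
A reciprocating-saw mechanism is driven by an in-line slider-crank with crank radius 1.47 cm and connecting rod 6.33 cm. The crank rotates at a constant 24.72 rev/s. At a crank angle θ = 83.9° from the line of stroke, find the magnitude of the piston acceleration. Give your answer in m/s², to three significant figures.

45.0

ω = 2π·24.7 = 155.3 rad/s
x(θ) = r cosθ + √(L² − r² sin²θ); with ω constant, a = ω²·d²x/dθ².
d²x/dθ² = −r cosθ − r²(cos2θ)/√u − r⁴ sin²2θ/(4u^{3/2}),  u = L² − r² sin²θ = 0.00379324 m².
Substituting r = 0.0147 m, L = 0.0633 m, θ = 83.9°: d²x/dθ² = +0.001865 m.
a = ω²·d²x/dθ² = (155.3)²·(+0.001865) = +44.992 m/s²;  |a| = 44.992 m/s².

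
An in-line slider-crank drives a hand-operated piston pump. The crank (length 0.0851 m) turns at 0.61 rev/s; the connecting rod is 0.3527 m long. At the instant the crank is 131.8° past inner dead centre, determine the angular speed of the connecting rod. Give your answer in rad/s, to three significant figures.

0.627

ω = 3.833 rad/s (converted from 0.61 rev/s).
The rod makes angle φ with the slider axis where L sinφ = r sinθ; differentiating, L cosφ·φ̇ = r ω cosθ.
L cosφ = √(L² − r² sin²θ) = 0.34695 m.
|ω_rod| = r ω |cosθ| / √(L² − r² sin²θ) = 0.0851·3.833·0.66653/0.34695 = 0.62661 rad/s.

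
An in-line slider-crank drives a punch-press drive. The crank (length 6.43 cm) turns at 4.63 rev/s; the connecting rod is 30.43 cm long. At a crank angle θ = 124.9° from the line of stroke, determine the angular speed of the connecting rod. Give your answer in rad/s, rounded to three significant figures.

3.57

ω = 29.09 rad/s (converted from 4.63 rev/s).
The rod makes angle φ with the slider axis where L sinφ = r sinθ; differentiating, L cosφ·φ̇ = r ω cosθ.
L cosφ = √(L² − r² sin²θ) = 0.2997 m.
|ω_rod| = r ω |cosθ| / √(L² − r² sin²θ) = 0.0643·29.09·0.57215/0.2997 = 3.5711 rad/s.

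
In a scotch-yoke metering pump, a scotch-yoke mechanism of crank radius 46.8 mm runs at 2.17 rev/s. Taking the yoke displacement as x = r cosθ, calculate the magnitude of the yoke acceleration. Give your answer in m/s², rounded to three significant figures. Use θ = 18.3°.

8.26

ω = 13.63 rad/s (from 2.17 rev/s).
x = r cosθ ⇒ ẍ = −rω² cosθ (ω constant).
|a| = rω²|cosθ| = 0.0468·(13.63)²·|cos 18.3°| = 8.2601 m/s².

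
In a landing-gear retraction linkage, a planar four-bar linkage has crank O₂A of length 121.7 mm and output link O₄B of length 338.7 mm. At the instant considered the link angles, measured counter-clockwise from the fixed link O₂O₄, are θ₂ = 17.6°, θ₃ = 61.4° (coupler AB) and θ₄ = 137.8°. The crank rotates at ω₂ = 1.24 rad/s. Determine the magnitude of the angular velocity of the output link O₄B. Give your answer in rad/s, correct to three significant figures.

0.317

ω₂ = 1.24 rad/s
Differentiating the loop-closure r₂e^{iθ₂}+r₃e^{iθ₃}=r₁+r₄e^{iθ₄} gives r₂ω₂e^{iθ₂}+r₃ω₃e^{iθ₃}=r₄ω₄e^{iθ₄}.
Eliminating the other unknown: ω₄ = r₂ω₂ sin(θ₂−θ₃) / [r₄ sin(θ₄−θ₃)].
Numerator sine = -0.69214; denominator sine = +0.97196.
Result = 0.1217·1.24·(-0.69214) / (0.3387·(+0.97196)) = -0.31728 rad/s; magnitude 0.31728 rad/s.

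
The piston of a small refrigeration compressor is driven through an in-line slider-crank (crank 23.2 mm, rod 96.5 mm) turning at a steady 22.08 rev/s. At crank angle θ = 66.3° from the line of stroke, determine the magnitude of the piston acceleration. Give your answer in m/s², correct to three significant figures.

106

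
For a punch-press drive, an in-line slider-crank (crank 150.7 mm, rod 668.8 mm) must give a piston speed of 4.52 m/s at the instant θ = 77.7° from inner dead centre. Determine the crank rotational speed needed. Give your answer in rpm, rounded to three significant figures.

For an in-line slider-crank, |v_piston| = rω|sinθ|·[1 + r cosθ/√(L² − r² sin²θ)].
With r = 0.1507 m, L = 0.6688 m, θ = 77.7°: the bracketed kinematic factor |dx/dθ| = 0.15449 m.
ω = v/|dx/dθ| = 4.52/0.15449 = 29.258 rad/s.
N = 60ω/(2π) = 279.4 rpm.

279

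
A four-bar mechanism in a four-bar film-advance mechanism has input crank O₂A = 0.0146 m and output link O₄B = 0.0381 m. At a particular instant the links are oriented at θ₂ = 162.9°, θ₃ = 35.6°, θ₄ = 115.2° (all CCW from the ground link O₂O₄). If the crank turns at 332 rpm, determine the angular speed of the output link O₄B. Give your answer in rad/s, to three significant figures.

ω₂ = 34.77 rad/s (from 332 rpm).
Differentiating the loop-closure r₂e^{iθ₂}+r₃e^{iθ₃}=r₁+r₄e^{iθ₄} gives r₂ω₂e^{iθ₂}+r₃ω₃e^{iθ₃}=r₄ω₄e^{iθ₄}.
Eliminating the other unknown: ω₄ = r₂ω₂ sin(θ₂−θ₃) / [r₄ sin(θ₄−θ₃)].
Numerator sine = +0.79547; denominator sine = +0.98357.
Result = 0.0146·34.77·(+0.79547) / (0.0381·(+0.98357)) = +10.775 rad/s; magnitude 10.775 rad/s.

10.8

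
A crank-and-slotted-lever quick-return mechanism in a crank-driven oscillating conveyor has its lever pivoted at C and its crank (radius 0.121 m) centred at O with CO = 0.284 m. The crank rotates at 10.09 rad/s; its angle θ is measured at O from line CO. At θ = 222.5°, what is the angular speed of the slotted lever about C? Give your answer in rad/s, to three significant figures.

2.42

ω = 10.09 rad/s
Crank pin A relative to C: A = (d + r cosθ, r sinθ); lever angle φ = atan2(r sinθ, d + r cosθ).
Differentiating tanφ: φ̇ = rω(d cosθ + r)/(d² + r² + 2dr cosθ).
d² + r² + 2dr cosθ = |CA|² = 0.0446254 m²;  d cosθ + r = -0.088387 m.
|ω_lever| = |0.121·10.09·-0.088387| / 0.0446254 = 2.4181 rad/s.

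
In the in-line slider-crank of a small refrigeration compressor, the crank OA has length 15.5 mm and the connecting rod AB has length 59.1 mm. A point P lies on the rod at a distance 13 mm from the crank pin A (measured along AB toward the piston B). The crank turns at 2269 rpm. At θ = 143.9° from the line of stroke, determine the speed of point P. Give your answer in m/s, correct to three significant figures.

3.11

ω = 237.6 rad/s.  Crank-pin speed |V_A| = rω = 3.6829 m/s, perpendicular to OA.
Rod angle: sinφ = −(r/L) sinθ ⇒ φ = -8.889°; ω_rod = −rω cosθ/√(L²−r²sin²θ) = +50.964 rad/s.
V_P = V_A + ω_rod × AP, with AP = 0.013 m along the rod.
Components: V_Px = −rω sinθ − a·ω_rod·sinφ = -2.0676 m/s;  V_Py = rω cosθ + a·ω_rod·cosφ = -2.3212 m/s.
|V_P| = √(V_Px² + V_Py²) = 3.1085 m/s.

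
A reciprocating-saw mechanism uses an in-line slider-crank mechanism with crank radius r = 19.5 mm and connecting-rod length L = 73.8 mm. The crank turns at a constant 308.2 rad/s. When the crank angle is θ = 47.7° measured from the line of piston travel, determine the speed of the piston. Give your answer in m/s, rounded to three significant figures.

5.25

ω = 308.2 rad/s
For an in-line slider-crank, x = r cosθ + √(L² − r² sin²θ), so v = −rω sinθ·[1 + r cosθ/√(L² − r² sin²θ)].
With r = 0.0195 m, L = 0.0738 m, θ = 47.7°: √(L² − r² sin²θ) = 0.072377 m.
v = −0.0195·308.2·0.73963·[1 + 0.0195·0.67301/0.072377] = -5.2511 m/s.
|v| = 5.2511 m/s.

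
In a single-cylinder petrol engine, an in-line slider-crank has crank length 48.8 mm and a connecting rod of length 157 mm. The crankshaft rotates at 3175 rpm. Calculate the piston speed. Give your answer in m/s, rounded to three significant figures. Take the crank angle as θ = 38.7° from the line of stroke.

ω = 2π·3175/60 = 332.5 rad/s
For an in-line slider-crank, x = r cosθ + √(L² − r² sin²θ), so v = −rω sinθ·[1 + r cosθ/√(L² − r² sin²θ)].
With r = 0.0488 m, L = 0.157 m, θ = 38.7°: √(L² − r² sin²θ) = 0.15401 m.
v = −0.0488·332.5·0.62524·[1 + 0.0488·0.78043/0.15401] = -12.653 m/s.
|v| = 12.653 m/s.

12.7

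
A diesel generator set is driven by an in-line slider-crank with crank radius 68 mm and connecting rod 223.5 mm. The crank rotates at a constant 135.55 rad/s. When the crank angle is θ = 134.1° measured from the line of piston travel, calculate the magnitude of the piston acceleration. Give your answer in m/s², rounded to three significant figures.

ω = 135.6 rad/s
x(θ) = r cosθ + √(L² − r² sin²θ); with ω constant, a = ω²·d²x/dθ².
d²x/dθ² = −r cosθ − r²(cos2θ)/√u − r⁴ sin²2θ/(4u^{3/2}),  u = L² − r² sin²θ = 0.0475676 m².
Substituting r = 0.068 m, L = 0.2235 m, θ = 134.1°: d²x/dθ² = +0.047473 m.
a = ω²·d²x/dθ² = (135.6)²·(+0.047473) = +872.26 m/s²;  |a| = 872.26 m/s².

872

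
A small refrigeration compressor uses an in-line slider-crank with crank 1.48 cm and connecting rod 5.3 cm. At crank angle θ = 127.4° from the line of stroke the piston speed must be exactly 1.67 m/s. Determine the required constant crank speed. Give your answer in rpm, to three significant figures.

1640

For an in-line slider-crank, |v_piston| = rω|sinθ|·[1 + r cosθ/√(L² − r² sin²θ)].
With r = 0.0148 m, L = 0.053 m, θ = 127.4°: the bracketed kinematic factor |dx/dθ| = 0.0097123 m.
ω = v/|dx/dθ| = 1.67/0.0097123 = 171.95 rad/s.
N = 60ω/(2π) = 1642 rpm.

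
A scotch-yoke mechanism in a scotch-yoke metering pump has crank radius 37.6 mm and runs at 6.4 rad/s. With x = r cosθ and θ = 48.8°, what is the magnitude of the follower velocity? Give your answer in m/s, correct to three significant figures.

ω = 6.4 rad/s
x = r cosθ ⇒ ẋ = −rω sinθ.
|v| = rω|sinθ| = 0.0376·6.4·|sin 48.8°| = 0.18106 m/s.

0.181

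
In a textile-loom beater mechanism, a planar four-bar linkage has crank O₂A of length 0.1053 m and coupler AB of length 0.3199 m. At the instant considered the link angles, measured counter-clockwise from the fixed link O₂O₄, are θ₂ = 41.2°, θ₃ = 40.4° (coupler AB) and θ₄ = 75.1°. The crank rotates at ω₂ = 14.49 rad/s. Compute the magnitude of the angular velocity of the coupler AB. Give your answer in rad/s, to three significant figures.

ω₂ = 14.49 rad/s
Differentiating the loop-closure r₂e^{iθ₂}+r₃e^{iθ₃}=r₁+r₄e^{iθ₄} gives r₂ω₂e^{iθ₂}+r₃ω₃e^{iθ₃}=r₄ω₄e^{iθ₄}.
Eliminating the other unknown: ω₃ = r₂ω₂ sin(θ₄−θ₂) / [r₃ sin(θ₃−θ₄)].
Numerator sine = +0.55775; denominator sine = -0.56928.
Result = 0.1053·14.49·(+0.55775) / (0.3199·(-0.56928)) = -4.673 rad/s; magnitude 4.673 rad/s.

4.67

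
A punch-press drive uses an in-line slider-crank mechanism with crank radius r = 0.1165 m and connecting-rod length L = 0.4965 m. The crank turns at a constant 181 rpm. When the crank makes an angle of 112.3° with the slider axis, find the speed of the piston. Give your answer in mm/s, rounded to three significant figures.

1860

ω = 2π·181/60 = 18.95 rad/s
For an in-line slider-crank, x = r cosθ + √(L² − r² sin²θ), so v = −rω sinθ·[1 + r cosθ/√(L² − r² sin²θ)].
With r = 0.1165 m, L = 0.4965 m, θ = 112.3°: √(L² − r² sin²θ) = 0.48466 m.
v = −0.1165·18.95·0.92521·[1 + 0.1165·-0.37946/0.48466] = -1.8567 m/s.
|v| = 1.8567 m/s = 1856.7 mm/s.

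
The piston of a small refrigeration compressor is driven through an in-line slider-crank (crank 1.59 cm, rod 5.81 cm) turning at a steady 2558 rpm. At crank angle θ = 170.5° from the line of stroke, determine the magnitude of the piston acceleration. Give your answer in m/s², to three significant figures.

829

ω = 2π·2558/60 = 267.9 rad/s
x(θ) = r cosθ + √(L² − r² sin²θ); with ω constant, a = ω²·d²x/dθ².
d²x/dθ² = −r cosθ − r²(cos2θ)/√u − r⁴ sin²2θ/(4u^{3/2}),  u = L² − r² sin²θ = 0.00336872 m².
Substituting r = 0.0159 m, L = 0.0581 m, θ = 170.5°: d²x/dθ² = +0.011555 m.
a = ω²·d²x/dθ² = (267.9)²·(+0.011555) = +829.13 m/s²;  |a| = 829.13 m/s².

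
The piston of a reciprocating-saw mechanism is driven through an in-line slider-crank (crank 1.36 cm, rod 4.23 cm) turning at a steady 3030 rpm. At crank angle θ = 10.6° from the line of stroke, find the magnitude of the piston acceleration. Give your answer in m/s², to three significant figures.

1760

ω = 2π·3030/60 = 317.3 rad/s
x(θ) = r cosθ + √(L² − r² sin²θ); with ω constant, a = ω²·d²x/dθ².
d²x/dθ² = −r cosθ − r²(cos2θ)/√u − r⁴ sin²2θ/(4u^{3/2}),  u = L² − r² sin²θ = 0.00178303 m².
Substituting r = 0.0136 m, L = 0.0423 m, θ = 10.6°: d²x/dθ² = -0.017467 m.
a = ω²·d²x/dθ² = (317.3)²·(-0.017467) = -1758.5 m/s²;  |a| = 1758.5 m/s².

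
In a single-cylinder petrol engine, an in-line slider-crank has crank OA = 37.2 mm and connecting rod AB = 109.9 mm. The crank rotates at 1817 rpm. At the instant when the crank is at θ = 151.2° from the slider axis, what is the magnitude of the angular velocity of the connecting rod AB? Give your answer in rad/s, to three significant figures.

ω = 190.3 rad/s (converted from 1817 rpm).
The rod makes angle φ with the slider axis where L sinφ = r sinθ; differentiating, L cosφ·φ̇ = r ω cosθ.
L cosφ = √(L² − r² sin²θ) = 0.10843 m.
|ω_rod| = r ω |cosθ| / √(L² − r² sin²θ) = 0.0372·190.3·0.87631/0.10843 = 57.205 rad/s.

57.2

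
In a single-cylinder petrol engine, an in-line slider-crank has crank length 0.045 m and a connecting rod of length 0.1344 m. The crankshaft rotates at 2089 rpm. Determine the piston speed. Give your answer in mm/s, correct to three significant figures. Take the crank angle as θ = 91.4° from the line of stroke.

9760

ω = 2π·2089/60 = 218.8 rad/s
For an in-line slider-crank, x = r cosθ + √(L² − r² sin²θ), so v = −rω sinθ·[1 + r cosθ/√(L² − r² sin²θ)].
With r = 0.045 m, L = 0.1344 m, θ = 91.4°: √(L² − r² sin²θ) = 0.12665 m.
v = −0.045·218.8·0.99970·[1 + 0.045·-0.02443/0.12665] = -9.7558 m/s.
|v| = 9.7558 m/s = 9755.8 mm/s.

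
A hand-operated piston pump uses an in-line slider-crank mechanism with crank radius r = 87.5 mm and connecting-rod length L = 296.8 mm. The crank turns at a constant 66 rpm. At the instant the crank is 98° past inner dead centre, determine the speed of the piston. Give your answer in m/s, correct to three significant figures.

0.573

ω = 2π·66/60 = 6.912 rad/s
For an in-line slider-crank, x = r cosθ + √(L² − r² sin²θ), so v = −rω sinθ·[1 + r cosθ/√(L² − r² sin²θ)].
With r = 0.0875 m, L = 0.2968 m, θ = 98°: √(L² − r² sin²θ) = 0.28387 m.
v = −0.0875·6.912·0.99027·[1 + 0.0875·-0.13917/0.28387] = -0.57318 m/s.
|v| = 0.57318 m/s.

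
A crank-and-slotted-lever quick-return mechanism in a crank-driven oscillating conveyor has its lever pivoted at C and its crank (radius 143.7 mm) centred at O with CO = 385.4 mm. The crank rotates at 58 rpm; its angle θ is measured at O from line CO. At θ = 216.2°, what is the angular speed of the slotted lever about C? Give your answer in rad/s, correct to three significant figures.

ω = 6.074 rad/s (from 58 rpm).
Crank pin A relative to C: A = (d + r cosθ, r sinθ); lever angle φ = atan2(r sinθ, d + r cosθ).
Differentiating tanφ: φ̇ = rω(d cosθ + r)/(d² + r² + 2dr cosθ).
d² + r² + 2dr cosθ = |CA|² = 0.0798007 m²;  d cosθ + r = -0.1673 m.
|ω_lever| = |0.1437·6.074·-0.1673| / 0.0798007 = 1.8298 rad/s.

1.83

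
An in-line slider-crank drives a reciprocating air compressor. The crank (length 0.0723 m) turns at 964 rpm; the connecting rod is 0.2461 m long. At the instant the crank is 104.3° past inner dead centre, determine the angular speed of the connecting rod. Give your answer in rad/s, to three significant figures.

7.64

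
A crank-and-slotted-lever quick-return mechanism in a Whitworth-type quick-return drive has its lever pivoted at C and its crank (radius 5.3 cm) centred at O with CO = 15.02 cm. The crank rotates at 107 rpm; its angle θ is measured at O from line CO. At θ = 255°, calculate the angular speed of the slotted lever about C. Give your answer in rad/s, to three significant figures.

ω = 11.21 rad/s (from 107 rpm).
Crank pin A relative to C: A = (d + r cosθ, r sinθ); lever angle φ = atan2(r sinθ, d + r cosθ).
Differentiating tanφ: φ̇ = rω(d cosθ + r)/(d² + r² + 2dr cosθ).
d² + r² + 2dr cosθ = |CA|² = 0.0212483 m²;  d cosθ + r = +0.014125 m.
|ω_lever| = |0.053·11.21·+0.014125| / 0.0212483 = 0.39479 rad/s.

0.395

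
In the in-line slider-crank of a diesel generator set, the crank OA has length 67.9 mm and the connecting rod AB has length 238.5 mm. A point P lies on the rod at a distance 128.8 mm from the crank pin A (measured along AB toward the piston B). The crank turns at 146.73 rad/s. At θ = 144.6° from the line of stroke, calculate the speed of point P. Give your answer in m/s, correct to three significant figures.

ω = 146.7 rad/s.  Crank-pin speed |V_A| = rω = 9.963 m/s, perpendicular to OA.
Rod angle: sinφ = −(r/L) sinθ ⇒ φ = -9.493°; ω_rod = −rω cosθ/√(L²−r²sin²θ) = +34.523 rad/s.
V_P = V_A + ω_rod × AP, with AP = 0.1288 m along the rod.
Components: V_Px = −rω sinθ − a·ω_rod·sinφ = -5.038 m/s;  V_Py = rω cosθ + a·ω_rod·cosφ = -3.7354 m/s.
|V_P| = √(V_Px² + V_Py²) = 6.2717 m/s.

6.27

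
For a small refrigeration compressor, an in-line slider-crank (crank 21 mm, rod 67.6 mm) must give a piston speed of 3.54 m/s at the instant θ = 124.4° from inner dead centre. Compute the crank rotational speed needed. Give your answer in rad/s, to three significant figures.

250

For an in-line slider-crank, |v_piston| = rω|sinθ|·[1 + r cosθ/√(L² − r² sin²θ)].
With r = 0.021 m, L = 0.0676 m, θ = 124.4°: the bracketed kinematic factor |dx/dθ| = 0.014181 m.
ω = v/|dx/dθ| = 3.54/0.014181 = 249.63 rad/s.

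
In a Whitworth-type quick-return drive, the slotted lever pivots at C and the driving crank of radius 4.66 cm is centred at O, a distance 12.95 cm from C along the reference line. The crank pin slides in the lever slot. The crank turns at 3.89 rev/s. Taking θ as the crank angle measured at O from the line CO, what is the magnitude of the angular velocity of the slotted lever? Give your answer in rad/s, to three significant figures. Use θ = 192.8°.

12.7

ω = 24.44 rad/s (from 3.89 rev/s).
Crank pin A relative to C: A = (d + r cosθ, r sinθ); lever angle φ = atan2(r sinθ, d + r cosθ).
Differentiating tanφ: φ̇ = rω(d cosθ + r)/(d² + r² + 2dr cosθ).
d² + r² + 2dr cosθ = |CA|² = 0.00717234 m²;  d cosθ + r = -0.079682 m.
|ω_lever| = |0.0466·24.44·-0.079682| / 0.00717234 = 12.654 rad/s.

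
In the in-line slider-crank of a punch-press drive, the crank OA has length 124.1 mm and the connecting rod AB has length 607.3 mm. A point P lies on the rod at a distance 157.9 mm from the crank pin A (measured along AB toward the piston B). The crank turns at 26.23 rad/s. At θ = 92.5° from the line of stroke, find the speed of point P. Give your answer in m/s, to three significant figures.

ω = 26.23 rad/s.  Crank-pin speed |V_A| = rω = 3.2551 m/s, perpendicular to OA.
Rod angle: sinφ = −(r/L) sinθ ⇒ φ = -11.780°; ω_rod = −rω cosθ/√(L²−r²sin²θ) = +0.23883 rad/s.
V_P = V_A + ω_rod × AP, with AP = 0.1579 m along the rod.
Components: V_Px = −rω sinθ − a·ω_rod·sinφ = -3.2443 m/s;  V_Py = rω cosθ + a·ω_rod·cosφ = -0.10507 m/s.
|V_P| = √(V_Px² + V_Py²) = 3.246 m/s.

3.25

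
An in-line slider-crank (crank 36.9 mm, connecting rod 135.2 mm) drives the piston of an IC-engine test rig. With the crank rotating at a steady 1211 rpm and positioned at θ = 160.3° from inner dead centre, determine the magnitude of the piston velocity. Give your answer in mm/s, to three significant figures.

1170

ω = 2π·1211/60 = 126.8 rad/s
For an in-line slider-crank, x = r cosθ + √(L² − r² sin²θ), so v = −rω sinθ·[1 + r cosθ/√(L² − r² sin²θ)].
With r = 0.0369 m, L = 0.1352 m, θ = 160.3°: √(L² − r² sin²θ) = 0.13463 m.
v = −0.0369·126.8·0.33710·[1 + 0.0369·-0.94147/0.13463] = -1.1704 m/s.
|v| = 1.1704 m/s = 1170.4 mm/s.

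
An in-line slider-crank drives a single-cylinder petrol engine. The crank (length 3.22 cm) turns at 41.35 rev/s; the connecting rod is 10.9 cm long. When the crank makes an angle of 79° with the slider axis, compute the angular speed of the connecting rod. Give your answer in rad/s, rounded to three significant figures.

ω = 259.8 rad/s (converted from 41.35 rev/s).
The rod makes angle φ with the slider axis where L sinφ = r sinθ; differentiating, L cosφ·φ̇ = r ω cosθ.
L cosφ = √(L² − r² sin²θ) = 0.10432 m.
|ω_rod| = r ω |cosθ| / √(L² − r² sin²θ) = 0.0322·259.8·0.19081/0.10432 = 15.302 rad/s.

15.3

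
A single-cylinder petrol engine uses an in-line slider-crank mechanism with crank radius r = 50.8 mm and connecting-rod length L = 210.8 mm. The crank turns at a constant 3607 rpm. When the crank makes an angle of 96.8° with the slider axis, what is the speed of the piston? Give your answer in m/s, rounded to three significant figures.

18.5

ω = 2π·3607/60 = 377.7 rad/s
For an in-line slider-crank, x = r cosθ + √(L² − r² sin²θ), so v = −rω sinθ·[1 + r cosθ/√(L² − r² sin²θ)].
With r = 0.0508 m, L = 0.2108 m, θ = 96.8°: √(L² − r² sin²θ) = 0.20468 m.
v = −0.0508·377.7·0.99297·[1 + 0.0508·-0.11840/0.20468] = -18.493 m/s.
|v| = 18.493 m/s.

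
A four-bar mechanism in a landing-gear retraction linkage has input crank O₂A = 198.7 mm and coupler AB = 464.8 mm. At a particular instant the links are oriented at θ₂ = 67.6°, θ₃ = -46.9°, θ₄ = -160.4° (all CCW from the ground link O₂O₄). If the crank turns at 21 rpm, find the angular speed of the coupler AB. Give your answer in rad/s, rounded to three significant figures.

0.762

ω₂ = 2.199 rad/s (from 21 rpm).
Differentiating the loop-closure r₂e^{iθ₂}+r₃e^{iθ₃}=r₁+r₄e^{iθ₄} gives r₂ω₂e^{iθ₂}+r₃ω₃e^{iθ₃}=r₄ω₄e^{iθ₄}.
Eliminating the other unknown: ω₃ = r₂ω₂ sin(θ₄−θ₂) / [r₃ sin(θ₃−θ₄)].
Numerator sine = +0.74314; denominator sine = +0.91706.
Result = 0.1987·2.199·(+0.74314) / (0.4648·(+0.91706)) = +0.76183 rad/s; magnitude 0.76183 rad/s.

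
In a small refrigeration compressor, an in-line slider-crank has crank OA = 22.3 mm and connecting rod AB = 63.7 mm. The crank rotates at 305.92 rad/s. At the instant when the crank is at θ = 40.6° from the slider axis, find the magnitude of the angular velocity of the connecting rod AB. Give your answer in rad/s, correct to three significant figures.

ω = 305.9 rad/s
The rod makes angle φ with the slider axis where L sinφ = r sinθ; differentiating, L cosφ·φ̇ = r ω cosθ.
L cosφ = √(L² − r² sin²θ) = 0.062025 m.
|ω_rod| = r ω |cosθ| / √(L² − r² sin²θ) = 0.0223·305.9·0.75927/0.062025 = 83.511 rad/s.

83.5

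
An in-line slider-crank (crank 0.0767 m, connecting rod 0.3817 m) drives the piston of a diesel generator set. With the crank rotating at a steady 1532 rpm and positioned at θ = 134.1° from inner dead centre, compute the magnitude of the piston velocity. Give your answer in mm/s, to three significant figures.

7590

ω = 2π·1532/60 = 160.4 rad/s
For an in-line slider-crank, x = r cosθ + √(L² − r² sin²θ), so v = −rω sinθ·[1 + r cosθ/√(L² − r² sin²θ)].
With r = 0.0767 m, L = 0.3817 m, θ = 134.1°: √(L² − r² sin²θ) = 0.3777 m.
v = −0.0767·160.4·0.71813·[1 + 0.0767·-0.69591/0.3777] = -7.5878 m/s.
|v| = 7.5878 m/s = 7587.8 mm/s.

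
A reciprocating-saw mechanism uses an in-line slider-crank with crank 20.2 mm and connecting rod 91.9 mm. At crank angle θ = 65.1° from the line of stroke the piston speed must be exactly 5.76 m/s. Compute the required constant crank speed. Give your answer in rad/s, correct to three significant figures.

287

For an in-line slider-crank, |v_piston| = rω|sinθ|·[1 + r cosθ/√(L² − r² sin²θ)].
With r = 0.0202 m, L = 0.0919 m, θ = 65.1°: the bracketed kinematic factor |dx/dθ| = 0.020053 m.
ω = v/|dx/dθ| = 5.76/0.020053 = 287.24 rad/s.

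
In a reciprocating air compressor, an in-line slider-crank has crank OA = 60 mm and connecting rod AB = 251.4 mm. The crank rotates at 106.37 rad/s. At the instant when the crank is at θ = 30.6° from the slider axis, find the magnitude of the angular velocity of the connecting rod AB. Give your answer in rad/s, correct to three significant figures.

22.0

ω = 106.4 rad/s
The rod makes angle φ with the slider axis where L sinφ = r sinθ; differentiating, L cosφ·φ̇ = r ω cosθ.
L cosφ = √(L² − r² sin²θ) = 0.24954 m.
|ω_rod| = r ω |cosθ| / √(L² − r² sin²θ) = 0.06·106.4·0.86074/0.24954 = 22.014 rad/s.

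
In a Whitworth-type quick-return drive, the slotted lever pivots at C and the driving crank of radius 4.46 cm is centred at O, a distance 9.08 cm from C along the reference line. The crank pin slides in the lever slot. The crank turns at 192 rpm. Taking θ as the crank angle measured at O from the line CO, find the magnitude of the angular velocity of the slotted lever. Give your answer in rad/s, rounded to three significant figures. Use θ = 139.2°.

ω = 20.11 rad/s (from 192 rpm).
Crank pin A relative to C: A = (d + r cosθ, r sinθ); lever angle φ = atan2(r sinθ, d + r cosθ).
Differentiating tanφ: φ̇ = rω(d cosθ + r)/(d² + r² + 2dr cosθ).
d² + r² + 2dr cosθ = |CA|² = 0.00410262 m²;  d cosθ + r = -0.024135 m.
|ω_lever| = |0.0446·20.11·-0.024135| / 0.00410262 = 5.2754 rad/s.

5.28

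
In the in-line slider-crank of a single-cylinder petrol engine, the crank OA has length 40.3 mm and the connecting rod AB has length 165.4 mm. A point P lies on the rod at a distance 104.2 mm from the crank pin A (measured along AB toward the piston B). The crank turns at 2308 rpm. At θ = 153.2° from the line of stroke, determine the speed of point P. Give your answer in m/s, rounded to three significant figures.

4.97

ω = 241.7 rad/s.  Crank-pin speed |V_A| = rω = 9.7402 m/s, perpendicular to OA.
Rod angle: sinφ = −(r/L) sinθ ⇒ φ = -6.307°; ω_rod = −rω cosθ/√(L²−r²sin²θ) = +52.884 rad/s.
V_P = V_A + ω_rod × AP, with AP = 0.1042 m along the rod.
Components: V_Px = −rω sinθ − a·ω_rod·sinφ = -3.7863 m/s;  V_Py = rω cosθ + a·ω_rod·cosφ = -3.2169 m/s.
|V_P| = √(V_Px² + V_Py²) = 4.9683 m/s.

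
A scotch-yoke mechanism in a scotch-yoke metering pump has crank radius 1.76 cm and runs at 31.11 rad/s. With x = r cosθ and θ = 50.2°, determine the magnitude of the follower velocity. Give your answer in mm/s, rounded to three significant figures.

ω = 31.11 rad/s
x = r cosθ ⇒ ẋ = −rω sinθ.
|v| = rω|sinθ| = 0.0176·31.11·|sin 50.2°| = 0.42066 m/s = 420.66 mm/s.

421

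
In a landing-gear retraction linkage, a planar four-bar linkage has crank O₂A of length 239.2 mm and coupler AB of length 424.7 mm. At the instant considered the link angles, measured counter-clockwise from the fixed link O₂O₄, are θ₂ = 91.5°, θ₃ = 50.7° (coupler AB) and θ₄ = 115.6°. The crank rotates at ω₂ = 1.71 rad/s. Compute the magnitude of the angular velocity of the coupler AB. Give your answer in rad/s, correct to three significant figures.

ω₂ = 1.71 rad/s
Differentiating the loop-closure r₂e^{iθ₂}+r₃e^{iθ₃}=r₁+r₄e^{iθ₄} gives r₂ω₂e^{iθ₂}+r₃ω₃e^{iθ₃}=r₄ω₄e^{iθ₄}.
Eliminating the other unknown: ω₃ = r₂ω₂ sin(θ₄−θ₂) / [r₃ sin(θ₃−θ₄)].
Numerator sine = +0.40833; denominator sine = -0.90557.
Result = 0.2392·1.71·(+0.40833) / (0.4247·(-0.90557)) = -0.43428 rad/s; magnitude 0.43428 rad/s.

0.434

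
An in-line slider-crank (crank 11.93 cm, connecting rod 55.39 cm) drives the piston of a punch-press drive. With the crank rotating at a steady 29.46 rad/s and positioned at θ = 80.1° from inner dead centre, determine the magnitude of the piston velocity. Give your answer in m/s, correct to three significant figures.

ω = 29.46 rad/s
For an in-line slider-crank, x = r cosθ + √(L² − r² sin²θ), so v = −rω sinθ·[1 + r cosθ/√(L² − r² sin²θ)].
With r = 0.1193 m, L = 0.5539 m, θ = 80.1°: √(L² − r² sin²θ) = 0.54129 m.
v = −0.1193·29.46·0.98511·[1 + 0.1193·0.17193/0.54129] = -3.5934 m/s.
|v| = 3.5934 m/s.

3.59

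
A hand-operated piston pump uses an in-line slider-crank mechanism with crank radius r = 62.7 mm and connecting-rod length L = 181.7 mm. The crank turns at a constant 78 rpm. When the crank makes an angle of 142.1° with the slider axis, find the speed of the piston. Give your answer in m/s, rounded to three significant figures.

ω = 2π·78/60 = 8.168 rad/s
For an in-line slider-crank, x = r cosθ + √(L² − r² sin²θ), so v = −rω sinθ·[1 + r cosθ/√(L² − r² sin²θ)].
With r = 0.0627 m, L = 0.1817 m, θ = 142.1°: √(L² − r² sin²θ) = 0.17757 m.
v = −0.0627·8.168·0.61429·[1 + 0.0627·-0.78908/0.17757] = -0.22695 m/s.
|v| = 0.22695 m/s.

0.227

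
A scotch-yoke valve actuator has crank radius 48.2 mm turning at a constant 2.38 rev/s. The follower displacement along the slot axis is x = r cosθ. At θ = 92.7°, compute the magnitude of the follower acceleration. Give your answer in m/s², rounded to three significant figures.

ω = 14.95 rad/s (from 2.38 rev/s).
x = r cosθ ⇒ ẍ = −rω² cosθ (ω constant).
|a| = rω²|cosθ| = 0.0482·(14.95)²·|cos 92.7°| = 0.50774 m/s².

0.508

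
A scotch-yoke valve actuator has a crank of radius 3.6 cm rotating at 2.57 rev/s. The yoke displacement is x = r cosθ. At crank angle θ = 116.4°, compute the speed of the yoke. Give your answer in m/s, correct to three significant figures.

0.521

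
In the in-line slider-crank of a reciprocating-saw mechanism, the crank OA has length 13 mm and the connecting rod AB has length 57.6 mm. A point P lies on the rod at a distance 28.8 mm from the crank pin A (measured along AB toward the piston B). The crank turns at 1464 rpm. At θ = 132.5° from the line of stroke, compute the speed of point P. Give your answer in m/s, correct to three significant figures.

ω = 153.3 rad/s.  Crank-pin speed |V_A| = rω = 1.993 m/s, perpendicular to OA.
Rod angle: sinφ = −(r/L) sinθ ⇒ φ = -9.579°; ω_rod = −rω cosθ/√(L²−r²sin²θ) = +23.707 rad/s.
V_P = V_A + ω_rod × AP, with AP = 0.0288 m along the rod.
Components: V_Px = −rω sinθ − a·ω_rod·sinφ = -1.3558 m/s;  V_Py = rω cosθ + a·ω_rod·cosφ = -0.67323 m/s.
|V_P| = √(V_Px² + V_Py²) = 1.5138 m/s.

1.51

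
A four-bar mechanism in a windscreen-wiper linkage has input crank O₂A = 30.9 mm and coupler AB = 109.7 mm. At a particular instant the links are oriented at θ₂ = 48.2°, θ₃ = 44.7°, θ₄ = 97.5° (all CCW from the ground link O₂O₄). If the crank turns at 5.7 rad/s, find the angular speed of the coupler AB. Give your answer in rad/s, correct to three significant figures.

1.53

ω₂ = 5.7 rad/s
Differentiating the loop-closure r₂e^{iθ₂}+r₃e^{iθ₃}=r₁+r₄e^{iθ₄} gives r₂ω₂e^{iθ₂}+r₃ω₃e^{iθ₃}=r₄ω₄e^{iθ₄}.
Eliminating the other unknown: ω₃ = r₂ω₂ sin(θ₄−θ₂) / [r₃ sin(θ₃−θ₄)].
Numerator sine = +0.75813; denominator sine = -0.79653.
Result = 0.0309·5.7·(+0.75813) / (0.1097·(-0.79653)) = -1.5282 rad/s; magnitude 1.5282 rad/s.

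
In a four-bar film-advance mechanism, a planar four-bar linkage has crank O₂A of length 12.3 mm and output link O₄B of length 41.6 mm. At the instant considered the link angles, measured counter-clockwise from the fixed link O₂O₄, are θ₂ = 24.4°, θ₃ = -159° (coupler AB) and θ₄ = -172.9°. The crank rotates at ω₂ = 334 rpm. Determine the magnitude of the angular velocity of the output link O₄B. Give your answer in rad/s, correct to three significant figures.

2.55

ω₂ = 34.98 rad/s (from 334 rpm).
Differentiating the loop-closure r₂e^{iθ₂}+r₃e^{iθ₃}=r₁+r₄e^{iθ₄} gives r₂ω₂e^{iθ₂}+r₃ω₃e^{iθ₃}=r₄ω₄e^{iθ₄}.
Eliminating the other unknown: ω₄ = r₂ω₂ sin(θ₂−θ₃) / [r₄ sin(θ₄−θ₃)].
Numerator sine = -0.05931; denominator sine = -0.24023.
Result = 0.0123·34.98·(-0.05931) / (0.0416·(-0.24023)) = +2.5531 rad/s; magnitude 2.5531 rad/s.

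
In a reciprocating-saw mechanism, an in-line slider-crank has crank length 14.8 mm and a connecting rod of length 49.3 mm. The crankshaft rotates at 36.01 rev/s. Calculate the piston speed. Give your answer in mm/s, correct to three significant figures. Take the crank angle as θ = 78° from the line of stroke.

ω = 2π·36 = 226.3 rad/s
For an in-line slider-crank, x = r cosθ + √(L² − r² sin²θ), so v = −rω sinθ·[1 + r cosθ/√(L² − r² sin²θ)].
With r = 0.0148 m, L = 0.0493 m, θ = 78°: √(L² − r² sin²θ) = 0.047127 m.
v = −0.0148·226.3·0.97815·[1 + 0.0148·0.20791/0.047127] = -3.4893 m/s.
|v| = 3.4893 m/s = 3489.3 mm/s.

3490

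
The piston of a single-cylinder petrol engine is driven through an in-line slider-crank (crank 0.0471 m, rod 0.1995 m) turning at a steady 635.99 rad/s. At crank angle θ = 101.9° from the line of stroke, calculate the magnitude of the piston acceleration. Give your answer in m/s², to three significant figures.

8150

ω = 636 rad/s
x(θ) = r cosθ + √(L² − r² sin²θ); with ω constant, a = ω²·d²x/dθ².
d²x/dθ² = −r cosθ − r²(cos2θ)/√u − r⁴ sin²2θ/(4u^{3/2}),  u = L² − r² sin²θ = 0.0376762 m².
Substituting r = 0.0471 m, L = 0.1995 m, θ = 101.9°: d²x/dθ² = +0.020142 m.
a = ω²·d²x/dθ² = (636)²·(+0.020142) = +8147.1 m/s²;  |a| = 8147.1 m/s².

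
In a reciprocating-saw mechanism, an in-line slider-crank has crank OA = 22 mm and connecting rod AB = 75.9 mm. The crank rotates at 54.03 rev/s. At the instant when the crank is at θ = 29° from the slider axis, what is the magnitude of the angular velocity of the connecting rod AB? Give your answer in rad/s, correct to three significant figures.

86.9

ω = 339.5 rad/s (converted from 54.03 rev/s).
The rod makes angle φ with the slider axis where L sinφ = r sinθ; differentiating, L cosφ·φ̇ = r ω cosθ.
L cosφ = √(L² − r² sin²θ) = 0.075147 m.
|ω_rod| = r ω |cosθ| / √(L² − r² sin²θ) = 0.022·339.5·0.87462/0.075147 = 86.925 rad/s.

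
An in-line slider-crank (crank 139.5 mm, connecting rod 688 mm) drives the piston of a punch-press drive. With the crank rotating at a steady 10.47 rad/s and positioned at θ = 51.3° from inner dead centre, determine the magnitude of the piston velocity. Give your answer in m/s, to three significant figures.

1.29

ω = 10.47 rad/s
For an in-line slider-crank, x = r cosθ + √(L² − r² sin²θ), so v = −rω sinθ·[1 + r cosθ/√(L² − r² sin²θ)].
With r = 0.1395 m, L = 0.688 m, θ = 51.3°: √(L² − r² sin²θ) = 0.67933 m.
v = −0.1395·10.47·0.78043·[1 + 0.1395·0.62524/0.67933] = -1.2862 m/s.
|v| = 1.2862 m/s.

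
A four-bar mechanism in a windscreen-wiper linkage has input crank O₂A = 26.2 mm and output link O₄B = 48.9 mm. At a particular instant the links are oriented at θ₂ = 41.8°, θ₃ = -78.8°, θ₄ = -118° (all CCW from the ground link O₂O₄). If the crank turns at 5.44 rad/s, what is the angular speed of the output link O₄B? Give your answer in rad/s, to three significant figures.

3.97

ω₂ = 5.44 rad/s
Differentiating the loop-closure r₂e^{iθ₂}+r₃e^{iθ₃}=r₁+r₄e^{iθ₄} gives r₂ω₂e^{iθ₂}+r₃ω₃e^{iθ₃}=r₄ω₄e^{iθ₄}.
Eliminating the other unknown: ω₄ = r₂ω₂ sin(θ₂−θ₃) / [r₄ sin(θ₄−θ₃)].
Numerator sine = +0.86074; denominator sine = -0.63203.
Result = 0.0262·5.44·(+0.86074) / (0.0489·(-0.63203)) = -3.9694 rad/s; magnitude 3.9694 rad/s.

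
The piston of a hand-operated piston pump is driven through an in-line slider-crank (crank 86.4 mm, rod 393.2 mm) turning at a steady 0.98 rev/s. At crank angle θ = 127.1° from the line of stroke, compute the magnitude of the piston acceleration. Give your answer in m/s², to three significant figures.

2.17

ω = 2π·0.98 = 6.158 rad/s
x(θ) = r cosθ + √(L² − r² sin²θ); with ω constant, a = ω²·d²x/dθ².
d²x/dθ² = −r cosθ − r²(cos2θ)/√u − r⁴ sin²2θ/(4u^{3/2}),  u = L² − r² sin²θ = 0.149857 m².
Substituting r = 0.0864 m, L = 0.3932 m, θ = 127.1°: d²x/dθ² = +0.057145 m.
a = ω²·d²x/dθ² = (6.158)²·(+0.057145) = +2.1667 m/s²;  |a| = 2.1667 m/s².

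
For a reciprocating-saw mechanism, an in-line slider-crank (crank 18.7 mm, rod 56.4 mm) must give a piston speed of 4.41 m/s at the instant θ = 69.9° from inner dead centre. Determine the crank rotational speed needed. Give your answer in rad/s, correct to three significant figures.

224

For an in-line slider-crank, |v_piston| = rω|sinθ|·[1 + r cosθ/√(L² − r² sin²θ)].
With r = 0.0187 m, L = 0.0564 m, θ = 69.9°: the bracketed kinematic factor |dx/dθ| = 0.019667 m.
ω = v/|dx/dθ| = 4.41/0.019667 = 224.24 rad/s.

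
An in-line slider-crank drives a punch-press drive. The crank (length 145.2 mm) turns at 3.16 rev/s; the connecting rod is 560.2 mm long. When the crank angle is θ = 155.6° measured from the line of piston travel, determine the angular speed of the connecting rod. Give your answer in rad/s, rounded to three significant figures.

ω = 19.85 rad/s (converted from 3.16 rev/s).
The rod makes angle φ with the slider axis where L sinφ = r sinθ; differentiating, L cosφ·φ̇ = r ω cosθ.
L cosφ = √(L² − r² sin²θ) = 0.55698 m.
|ω_rod| = r ω |cosθ| / √(L² − r² sin²θ) = 0.1452·19.85·0.91068/0.55698 = 4.7137 rad/s.

4.71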